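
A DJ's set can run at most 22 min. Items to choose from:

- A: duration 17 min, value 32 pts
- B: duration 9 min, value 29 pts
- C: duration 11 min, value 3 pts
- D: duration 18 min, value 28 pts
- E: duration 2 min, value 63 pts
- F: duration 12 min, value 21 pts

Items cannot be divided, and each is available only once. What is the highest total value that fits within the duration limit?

This is a 0/1 knapsack; check combinations near the capacity.
- A+E: duration 17+2=19, value 32+63=95
- B+C+E: duration 9+11+2=22, value 29+3+63=95
- B+E: duration 9+2=11, value 29+63=92
- D+E: duration 18+2=20, value 28+63=91
Best: 95 pts.

95 pts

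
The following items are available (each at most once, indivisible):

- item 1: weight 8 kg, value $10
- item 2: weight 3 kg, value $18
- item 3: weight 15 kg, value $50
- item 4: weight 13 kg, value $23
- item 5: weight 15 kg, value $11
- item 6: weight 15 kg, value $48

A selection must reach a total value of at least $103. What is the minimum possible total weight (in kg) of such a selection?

33

Subsets with value ≥ 103, sorted by total weight:
- item 2+item 3+item 6: weight 33, value 116
- item 1+item 3+item 6: weight 38, value 108
- item 1+item 2+item 3+item 6: weight 41, value 126
- item 3+item 4+item 6: weight 43, value 121
Minimum weight: 33 kg.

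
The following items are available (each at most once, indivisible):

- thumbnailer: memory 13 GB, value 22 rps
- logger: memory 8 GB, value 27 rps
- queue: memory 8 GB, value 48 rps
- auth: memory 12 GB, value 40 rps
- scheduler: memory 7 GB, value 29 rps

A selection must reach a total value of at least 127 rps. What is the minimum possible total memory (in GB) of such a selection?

35

Subsets with value ≥ 127, sorted by total memory:
- logger+queue+auth+scheduler: memory 35, value 144
- thumbnailer+queue+auth+scheduler: memory 40, value 139
- thumbnailer+logger+queue+auth: memory 41, value 137
- thumbnailer+logger+queue+auth+scheduler: memory 48, value 166
Minimum memory: 35 GB.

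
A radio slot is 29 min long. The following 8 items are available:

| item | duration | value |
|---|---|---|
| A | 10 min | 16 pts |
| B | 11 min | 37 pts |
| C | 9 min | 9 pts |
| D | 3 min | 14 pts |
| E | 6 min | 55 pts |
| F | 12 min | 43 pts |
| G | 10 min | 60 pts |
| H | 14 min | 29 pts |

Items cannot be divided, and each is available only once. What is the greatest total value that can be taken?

This is a 0/1 knapsack; check combinations near the capacity.
- E+F+G: duration 6+12+10=28, value 55+43+60=158
- B+E+G: duration 11+6+10=27, value 37+55+60=152
- A+D+E+G: duration 10+3+6+10=29, value 16+14+55+60=145
- C+D+E+G: duration 9+3+6+10=28, value 9+14+55+60=138
Best: 158 pts.

158 pts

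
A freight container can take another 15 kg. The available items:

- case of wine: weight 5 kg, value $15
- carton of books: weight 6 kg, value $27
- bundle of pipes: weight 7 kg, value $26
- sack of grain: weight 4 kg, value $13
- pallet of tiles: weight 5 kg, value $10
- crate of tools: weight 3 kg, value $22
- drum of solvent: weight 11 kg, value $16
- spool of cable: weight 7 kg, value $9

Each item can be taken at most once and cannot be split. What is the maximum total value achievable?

$64

This is a 0/1 knapsack; check combinations near the capacity.
- case of wine+carton of books+crate of tools: weight 5+6+3=14, value 15+27+22=64
- case of wine+bundle of pipes+crate of tools: weight 5+7+3=15, value 15+26+22=63
- carton of books+sack of grain+crate of tools: weight 6+4+3=13, value 27+13+22=62
- bundle of pipes+sack of grain+crate of tools: weight 7+4+3=14, value 26+13+22=61
Best: $64.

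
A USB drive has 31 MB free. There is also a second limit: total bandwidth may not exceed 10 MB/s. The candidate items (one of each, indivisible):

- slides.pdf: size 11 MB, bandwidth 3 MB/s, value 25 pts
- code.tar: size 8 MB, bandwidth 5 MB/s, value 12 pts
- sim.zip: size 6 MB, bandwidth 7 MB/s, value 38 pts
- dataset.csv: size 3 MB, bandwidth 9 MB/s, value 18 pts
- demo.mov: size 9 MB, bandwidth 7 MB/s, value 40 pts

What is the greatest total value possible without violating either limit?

65 pts

Feasible sets respecting both limits:
- slides.pdf+demo.mov: size 20, bandwidth 10, value 65
- slides.pdf+sim.zip: size 17, bandwidth 10, value 63
- demo.mov: size 9, bandwidth 7, value 40
Best: 65 pts.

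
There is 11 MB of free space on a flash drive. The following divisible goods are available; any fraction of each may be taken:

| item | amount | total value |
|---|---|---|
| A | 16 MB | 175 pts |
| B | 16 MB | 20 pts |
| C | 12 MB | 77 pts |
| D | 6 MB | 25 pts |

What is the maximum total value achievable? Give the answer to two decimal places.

120.31

Take in order of value per unit:
- A (175/16 per unit): 11 of 16 → value 11×175/16 = 120.3125, running total 120.31
Total 120.31.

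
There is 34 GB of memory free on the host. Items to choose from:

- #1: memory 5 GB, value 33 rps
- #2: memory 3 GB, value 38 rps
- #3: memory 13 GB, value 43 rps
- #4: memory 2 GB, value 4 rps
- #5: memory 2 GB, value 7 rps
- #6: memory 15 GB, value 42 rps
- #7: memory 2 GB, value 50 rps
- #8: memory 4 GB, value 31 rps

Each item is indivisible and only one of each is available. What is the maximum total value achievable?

206 rps

Check high-value combinations within 34 GB:
- #1+#2+#3+#4+#5+#7+#8: memory 5+3+13+2+2+2+4=31, value 33+38+43+4+7+50+31=206
- #1+#2+#4+#5+#6+#7+#8: memory 5+3+2+2+15+2+4=33, value 33+38+4+7+42+50+31=205
- #1+#2+#3+#5+#7+#8: memory 5+3+13+2+2+4=29, value 33+38+43+7+50+31=202
- #1+#2+#5+#6+#7+#8: memory 5+3+2+15+2+4=31, value 33+38+7+42+50+31=201
Best: 206 rps.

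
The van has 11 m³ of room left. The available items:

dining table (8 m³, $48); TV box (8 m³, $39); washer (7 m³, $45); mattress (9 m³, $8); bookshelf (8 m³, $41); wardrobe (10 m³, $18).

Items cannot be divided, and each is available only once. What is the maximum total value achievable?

Check high-value combinations within 11 m³:
- dining table: volume 8, value 48
- washer: volume 7, value 45
- bookshelf: volume 8, value 41
- TV box: volume 8, value 39
- wardrobe: volume 10, value 18
Best: $48.

$48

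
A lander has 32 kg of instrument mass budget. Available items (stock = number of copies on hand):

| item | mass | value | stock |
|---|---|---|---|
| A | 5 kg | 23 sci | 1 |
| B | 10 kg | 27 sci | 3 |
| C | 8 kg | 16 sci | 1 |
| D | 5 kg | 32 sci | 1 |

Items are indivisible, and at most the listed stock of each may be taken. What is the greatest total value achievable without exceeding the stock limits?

109 sci

Best selections within mass 32 and stock limits:
- 1×A + 2×B + 1×D: mass 30, value 109
- 1×A + 1×B + 1×C + 1×D: mass 28, value 98
- 2×B + 1×D: mass 25, value 86
Best: 109 sci.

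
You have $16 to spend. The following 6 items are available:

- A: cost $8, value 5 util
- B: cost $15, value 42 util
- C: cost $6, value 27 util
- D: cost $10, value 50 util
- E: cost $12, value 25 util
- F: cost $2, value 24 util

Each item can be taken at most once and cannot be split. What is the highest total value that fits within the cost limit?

Check high-value combinations within $16:
- C+D: cost 6+10=16, value 27+50=77
- D+F: cost 10+2=12, value 50+24=74
- A+C+F: cost 8+6+2=16, value 5+27+24=56
- C+F: cost 6+2=8, value 27+24=51
- D: cost 10, value 50
Best: 77 util.

77 util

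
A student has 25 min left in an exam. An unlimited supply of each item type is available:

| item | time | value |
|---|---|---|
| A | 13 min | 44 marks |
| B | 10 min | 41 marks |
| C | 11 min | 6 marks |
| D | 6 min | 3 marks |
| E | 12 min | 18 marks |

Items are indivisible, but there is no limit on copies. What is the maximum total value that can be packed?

85 marks

Best value-per-unit is B at 41/10; filling with it alone gives 2×41 = 82.
Optimal mix: 1×A + 1×B → time 23, value 85.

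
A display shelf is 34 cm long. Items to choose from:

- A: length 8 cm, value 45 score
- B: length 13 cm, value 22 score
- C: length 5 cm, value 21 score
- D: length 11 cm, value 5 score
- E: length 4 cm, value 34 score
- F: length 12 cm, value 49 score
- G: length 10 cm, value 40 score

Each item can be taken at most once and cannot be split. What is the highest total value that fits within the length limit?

Check high-value combinations within 34 cm:
- A+E+F+G: length 8+4+12+10=34, value 45+34+49+40=168
- A+C+E+F: length 8+5+4+12=29, value 45+21+34+49=149
- C+E+F+G: length 5+4+12+10=31, value 21+34+49+40=144
Best: 168 score.

168 score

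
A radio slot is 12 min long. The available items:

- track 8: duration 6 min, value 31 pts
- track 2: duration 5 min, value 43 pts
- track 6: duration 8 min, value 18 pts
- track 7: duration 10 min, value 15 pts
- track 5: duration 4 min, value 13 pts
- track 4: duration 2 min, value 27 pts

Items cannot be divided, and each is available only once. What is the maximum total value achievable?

83 pts

Check high-value combinations within 12 min:
- track 2+track 5+track 4: duration 5+4+2=11, value 43+13+27=83
- track 8+track 2: duration 6+5=11, value 31+43=74
- track 8+track 5+track 4: duration 6+4+2=12, value 31+13+27=71
- track 2+track 4: duration 5+2=7, value 43+27=70
- track 8+track 4: duration 6+2=8, value 31+27=58
Best: 83 pts.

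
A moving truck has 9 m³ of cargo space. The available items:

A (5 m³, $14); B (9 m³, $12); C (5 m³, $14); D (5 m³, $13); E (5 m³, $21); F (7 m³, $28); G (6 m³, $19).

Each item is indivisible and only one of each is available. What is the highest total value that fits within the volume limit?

$28

Check high-value combinations within 9 m³:
- F: volume 7, value 28
- E: volume 5, value 21
- G: volume 6, value 19
- A: volume 5, value 14
Best: $28.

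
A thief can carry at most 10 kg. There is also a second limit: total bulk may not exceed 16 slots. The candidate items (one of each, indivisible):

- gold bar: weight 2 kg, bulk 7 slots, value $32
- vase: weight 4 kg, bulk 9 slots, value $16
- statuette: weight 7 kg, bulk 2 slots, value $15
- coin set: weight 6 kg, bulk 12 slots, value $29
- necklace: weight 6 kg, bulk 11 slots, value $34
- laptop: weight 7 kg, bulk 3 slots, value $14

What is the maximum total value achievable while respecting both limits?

$48

Feasible sets respecting both limits:
- gold bar+vase: weight 6, bulk 16, value 48
- gold bar+statuette: weight 9, bulk 9, value 47
- gold bar+laptop: weight 9, bulk 10, value 46
- necklace: weight 6, bulk 11, value 34
Best: $48.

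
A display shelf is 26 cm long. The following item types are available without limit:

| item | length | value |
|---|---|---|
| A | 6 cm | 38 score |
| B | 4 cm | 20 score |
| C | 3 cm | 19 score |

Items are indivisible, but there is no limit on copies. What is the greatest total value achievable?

Best value-per-unit is A at 38/6; filling with it alone gives 4×38 = 152.
Optimal mix: 3×A + 2×B → length 26, value 154.

154 score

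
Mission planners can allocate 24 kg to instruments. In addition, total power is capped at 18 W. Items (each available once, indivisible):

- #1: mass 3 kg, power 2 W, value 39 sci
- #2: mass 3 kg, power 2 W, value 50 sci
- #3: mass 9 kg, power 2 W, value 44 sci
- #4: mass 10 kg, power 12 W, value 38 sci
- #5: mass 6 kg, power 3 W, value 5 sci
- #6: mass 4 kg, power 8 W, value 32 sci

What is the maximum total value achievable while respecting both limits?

Feasible sets respecting both limits:
- #1+#2+#3+#6: mass 19, power 14, value 165
- #1+#2+#3+#5: mass 21, power 9, value 138
- #1+#2+#3: mass 15, power 6, value 133
Best: 165 sci.

165 sci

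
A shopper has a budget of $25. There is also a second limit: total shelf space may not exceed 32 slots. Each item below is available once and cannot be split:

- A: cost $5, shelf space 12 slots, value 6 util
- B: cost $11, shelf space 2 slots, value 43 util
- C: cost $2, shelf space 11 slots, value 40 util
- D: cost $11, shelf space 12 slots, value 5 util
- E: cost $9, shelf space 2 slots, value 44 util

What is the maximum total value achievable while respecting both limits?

127 util

Feasible sets respecting both limits:
- B+C+E: cost 22, shelf space 15, value 127
- A+B+E: cost 25, shelf space 16, value 93
- A+C+E: cost 16, shelf space 25, value 90
- A+B+C: cost 18, shelf space 25, value 89
Best: 127 util.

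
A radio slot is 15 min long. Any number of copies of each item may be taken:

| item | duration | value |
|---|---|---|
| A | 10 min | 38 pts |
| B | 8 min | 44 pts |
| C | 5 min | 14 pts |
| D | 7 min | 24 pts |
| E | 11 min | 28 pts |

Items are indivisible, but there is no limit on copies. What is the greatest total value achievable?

68 pts

Best value-per-unit is B at 44/8; filling with it alone gives 1×44 = 44.
Optimal mix: 1×B + 1×D → duration 15, value 68.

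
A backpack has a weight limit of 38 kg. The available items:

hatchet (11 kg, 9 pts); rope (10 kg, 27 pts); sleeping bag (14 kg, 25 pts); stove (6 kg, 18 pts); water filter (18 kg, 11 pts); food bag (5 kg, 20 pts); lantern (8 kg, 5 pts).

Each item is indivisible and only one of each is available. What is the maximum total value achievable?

90 pts

Check high-value combinations within 38 kg:
- rope+sleeping bag+stove+food bag: weight 10+14+6+5=35, value 27+25+18+20=90
- rope+sleeping bag+food bag+lantern: weight 10+14+5+8=37, value 27+25+20+5=77
- rope+sleeping bag+stove+lantern: weight 10+14+6+8=38, value 27+25+18+5=75
- hatchet+rope+stove+food bag: weight 11+10+6+5=32, value 9+27+18+20=74
Best: 90 pts.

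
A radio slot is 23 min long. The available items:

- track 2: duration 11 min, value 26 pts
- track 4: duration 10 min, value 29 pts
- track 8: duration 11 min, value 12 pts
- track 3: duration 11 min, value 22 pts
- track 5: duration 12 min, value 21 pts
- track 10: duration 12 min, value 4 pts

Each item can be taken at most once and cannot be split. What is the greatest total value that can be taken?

This is a 0/1 knapsack; check combinations near the capacity.
- track 2+track 4: duration 11+10=21, value 26+29=55
- track 4+track 3: duration 10+11=21, value 29+22=51
- track 4+track 5: duration 10+12=22, value 29+21=50
- track 2+track 3: duration 11+11=22, value 26+22=48
Best: 55 pts.

55 pts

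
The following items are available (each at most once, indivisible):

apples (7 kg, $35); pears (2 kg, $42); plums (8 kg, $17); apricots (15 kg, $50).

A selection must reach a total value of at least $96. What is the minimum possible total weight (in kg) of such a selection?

Subsets with value ≥ 96, sorted by total weight:
- apples+pears+apricots: weight 24, value 127
- pears+plums+apricots: weight 25, value 109
Minimum weight: 24 kg.

24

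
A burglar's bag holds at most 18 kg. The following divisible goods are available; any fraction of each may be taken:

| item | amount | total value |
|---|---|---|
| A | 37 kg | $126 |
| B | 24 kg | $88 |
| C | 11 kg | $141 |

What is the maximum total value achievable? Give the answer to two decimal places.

166.67

Take in order of value per unit:
- C (141/11 per unit): all 11 → value 141, running total 141.00
- B (88/24 per unit): 7 of 24 → value 7×88/24 = 25.6667, running total 166.67
Total 166.67.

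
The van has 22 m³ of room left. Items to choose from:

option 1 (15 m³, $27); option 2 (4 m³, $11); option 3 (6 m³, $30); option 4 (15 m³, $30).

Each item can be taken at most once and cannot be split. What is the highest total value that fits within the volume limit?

$60

Check high-value combinations within 22 m³:
- option 3+option 4: volume 6+15=21, value 30+30=60
- option 1+option 3: volume 15+6=21, value 27+30=57
- option 2+option 3: volume 4+6=10, value 11+30=41
- option 2+option 4: volume 4+15=19, value 11+30=41
Best: $60.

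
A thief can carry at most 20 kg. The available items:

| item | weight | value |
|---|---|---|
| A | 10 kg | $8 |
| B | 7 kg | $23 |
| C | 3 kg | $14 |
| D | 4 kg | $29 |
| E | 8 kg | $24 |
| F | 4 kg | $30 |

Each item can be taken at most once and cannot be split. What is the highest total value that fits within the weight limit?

Check high-value combinations within 20 kg:
- C+D+E+F: weight 3+4+8+4=19, value 14+29+24+30=97
- B+C+D+F: weight 7+3+4+4=18, value 23+14+29+30=96
- D+E+F: weight 4+8+4=16, value 29+24+30=83
- B+D+F: weight 7+4+4=15, value 23+29+30=82
- B+E+F: weight 7+8+4=19, value 23+24+30=77
Best: $97.

$97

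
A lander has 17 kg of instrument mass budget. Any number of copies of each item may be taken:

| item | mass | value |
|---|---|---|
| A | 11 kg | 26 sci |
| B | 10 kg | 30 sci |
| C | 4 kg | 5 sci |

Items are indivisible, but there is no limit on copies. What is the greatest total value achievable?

Best value-per-unit is B at 30/10; filling with it alone gives 1×30 = 30.
Optimal mix: 1×B + 1×C → mass 14, value 35.

35 sci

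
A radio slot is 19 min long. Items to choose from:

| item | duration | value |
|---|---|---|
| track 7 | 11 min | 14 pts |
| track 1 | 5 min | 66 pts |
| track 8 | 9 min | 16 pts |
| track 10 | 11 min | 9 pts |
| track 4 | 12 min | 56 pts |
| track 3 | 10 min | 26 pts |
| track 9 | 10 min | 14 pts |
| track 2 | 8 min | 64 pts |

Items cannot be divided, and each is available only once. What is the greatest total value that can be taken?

Check high-value combinations within 19 min:
- track 1+track 2: duration 5+8=13, value 66+64=130
- track 1+track 4: duration 5+12=17, value 66+56=122
- track 1+track 3: duration 5+10=15, value 66+26=92
Best: 130 pts.

130 pts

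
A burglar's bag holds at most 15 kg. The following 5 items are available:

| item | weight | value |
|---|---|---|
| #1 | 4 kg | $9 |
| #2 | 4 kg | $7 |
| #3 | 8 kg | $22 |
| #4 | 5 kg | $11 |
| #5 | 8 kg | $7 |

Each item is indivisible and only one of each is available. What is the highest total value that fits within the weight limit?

Check high-value combinations within 15 kg:
- #3+#4: weight 8+5=13, value 22+11=33
- #1+#3: weight 4+8=12, value 9+22=31
- #2+#3: weight 4+8=12, value 7+22=29
Best: $33.

$33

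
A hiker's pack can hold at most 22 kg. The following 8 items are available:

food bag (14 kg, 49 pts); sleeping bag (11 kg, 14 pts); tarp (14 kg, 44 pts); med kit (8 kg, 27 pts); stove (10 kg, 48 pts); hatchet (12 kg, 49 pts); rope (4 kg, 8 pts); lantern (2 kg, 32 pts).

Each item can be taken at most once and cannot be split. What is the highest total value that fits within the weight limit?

108 pts

Check high-value combinations within 22 kg:
- med kit+hatchet+lantern: weight 8+12+2=22, value 27+49+32=108
- med kit+stove+lantern: weight 8+10+2=20, value 27+48+32=107
- stove+hatchet: weight 10+12=22, value 48+49=97
Best: 108 pts.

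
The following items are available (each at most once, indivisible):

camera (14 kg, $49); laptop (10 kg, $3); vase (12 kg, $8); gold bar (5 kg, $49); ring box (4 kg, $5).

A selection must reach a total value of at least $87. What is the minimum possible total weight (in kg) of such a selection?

Subsets with value ≥ 87, sorted by total weight:
- camera+gold bar: weight 19, value 98
- camera+gold bar+ring box: weight 23, value 103
- camera+laptop+gold bar: weight 29, value 101
- camera+vase+gold bar: weight 31, value 106
Minimum weight: 19 kg.

19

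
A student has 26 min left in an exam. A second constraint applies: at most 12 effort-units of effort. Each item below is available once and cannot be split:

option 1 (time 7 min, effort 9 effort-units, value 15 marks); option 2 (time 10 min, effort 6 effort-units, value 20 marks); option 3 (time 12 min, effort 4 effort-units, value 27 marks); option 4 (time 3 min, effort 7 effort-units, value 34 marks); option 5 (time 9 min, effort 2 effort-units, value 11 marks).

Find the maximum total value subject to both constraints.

Feasible sets respecting both limits:
- option 3+option 4: time 15, effort 11, value 61
- option 2+option 3: time 22, effort 10, value 47
- option 4+option 5: time 12, effort 9, value 45
Best: 61 marks.

61 marks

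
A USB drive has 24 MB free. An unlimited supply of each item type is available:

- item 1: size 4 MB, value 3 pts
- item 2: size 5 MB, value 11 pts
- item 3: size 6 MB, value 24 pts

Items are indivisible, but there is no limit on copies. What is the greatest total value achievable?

Best value-per-unit is item 3 at 24/6, and filling with it alone uses size 4×6=24. No mix of the others beats 4×24 = 96.

96 pts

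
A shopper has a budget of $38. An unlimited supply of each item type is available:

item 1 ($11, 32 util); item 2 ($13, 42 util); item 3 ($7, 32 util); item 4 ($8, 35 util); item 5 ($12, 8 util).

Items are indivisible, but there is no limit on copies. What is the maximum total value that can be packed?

Best value-per-unit is item 3 at 32/7; filling with it alone gives 5×32 = 160.
Optimal mix: 2×item 3 + 3×item 4 → cost 38, value 169.

169 util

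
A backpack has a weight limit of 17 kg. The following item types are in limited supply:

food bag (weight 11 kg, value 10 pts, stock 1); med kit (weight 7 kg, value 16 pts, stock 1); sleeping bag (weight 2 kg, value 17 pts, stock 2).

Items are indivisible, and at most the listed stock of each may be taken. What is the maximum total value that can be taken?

50 pts

Top feasible selections:
- 1×med kit + 2×sleeping bag: weight 11, value 50
- 1×food bag + 2×sleeping bag: weight 15, value 44
- 2×sleeping bag: weight 4, value 34
Best: 50 pts.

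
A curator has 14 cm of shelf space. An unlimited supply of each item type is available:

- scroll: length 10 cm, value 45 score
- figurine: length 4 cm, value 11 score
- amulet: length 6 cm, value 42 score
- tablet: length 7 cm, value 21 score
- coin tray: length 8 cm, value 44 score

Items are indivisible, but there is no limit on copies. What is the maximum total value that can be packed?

86 score

Best value-per-unit is amulet at 42/6; filling with it alone gives 2×42 = 84.
Optimal mix: 1×amulet + 1×coin tray → length 14, value 86.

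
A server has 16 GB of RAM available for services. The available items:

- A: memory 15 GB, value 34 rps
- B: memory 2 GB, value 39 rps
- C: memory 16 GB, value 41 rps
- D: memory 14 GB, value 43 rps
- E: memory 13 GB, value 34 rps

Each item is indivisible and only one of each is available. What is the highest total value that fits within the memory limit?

82 rps

This is a 0/1 knapsack; check combinations near the capacity.
- B+D: memory 2+14=16, value 39+43=82
- B+E: memory 2+13=15, value 39+34=73
- D: memory 14, value 43
Best: 82 rps.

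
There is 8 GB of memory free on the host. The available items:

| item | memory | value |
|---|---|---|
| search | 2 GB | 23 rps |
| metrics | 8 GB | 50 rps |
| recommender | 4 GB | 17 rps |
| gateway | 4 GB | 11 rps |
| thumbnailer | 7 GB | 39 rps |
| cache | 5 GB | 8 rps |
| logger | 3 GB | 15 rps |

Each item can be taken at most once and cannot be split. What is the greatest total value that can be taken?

50 rps

Check high-value combinations within 8 GB:
- metrics: memory 8, value 50
- search+recommender: memory 2+4=6, value 23+17=40
- thumbnailer: memory 7, value 39
- search+logger: memory 2+3=5, value 23+15=38
Best: 50 rps.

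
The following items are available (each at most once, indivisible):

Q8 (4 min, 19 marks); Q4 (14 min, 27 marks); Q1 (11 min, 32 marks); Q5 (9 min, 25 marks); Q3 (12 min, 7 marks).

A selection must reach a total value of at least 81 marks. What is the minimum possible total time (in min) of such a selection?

Subsets with value ≥ 81, sorted by total time:
- Q4+Q1+Q5: time 34, value 84
- Q8+Q1+Q5+Q3: time 36, value 83
Minimum time: 34 min.

34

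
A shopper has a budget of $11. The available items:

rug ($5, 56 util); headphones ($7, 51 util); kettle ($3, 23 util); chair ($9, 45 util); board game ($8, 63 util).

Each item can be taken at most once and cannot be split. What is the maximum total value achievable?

86 util

Check high-value combinations within $11:
- kettle+board game: cost 3+8=11, value 23+63=86
- rug+kettle: cost 5+3=8, value 56+23=79
- headphones+kettle: cost 7+3=10, value 51+23=74
Best: 86 util.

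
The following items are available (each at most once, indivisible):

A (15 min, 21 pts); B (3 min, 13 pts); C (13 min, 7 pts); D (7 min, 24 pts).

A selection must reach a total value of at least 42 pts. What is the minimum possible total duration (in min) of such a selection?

22

Subsets with value ≥ 42, sorted by total duration:
- A+D: duration 22, value 45
- B+C+D: duration 23, value 44
- A+B+D: duration 25, value 58
- A+C+D: duration 35, value 52
Minimum duration: 22 min.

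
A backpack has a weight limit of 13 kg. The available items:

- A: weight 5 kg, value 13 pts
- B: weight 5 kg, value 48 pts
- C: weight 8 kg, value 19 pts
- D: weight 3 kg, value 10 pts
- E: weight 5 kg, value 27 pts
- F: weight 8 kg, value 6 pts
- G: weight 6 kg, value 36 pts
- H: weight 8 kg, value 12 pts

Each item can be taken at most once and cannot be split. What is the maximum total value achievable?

Check high-value combinations within 13 kg:
- B+D+E: weight 5+3+5=13, value 48+10+27=85
- B+G: weight 5+6=11, value 48+36=84
- B+E: weight 5+5=10, value 48+27=75
Best: 85 pts.

85 pts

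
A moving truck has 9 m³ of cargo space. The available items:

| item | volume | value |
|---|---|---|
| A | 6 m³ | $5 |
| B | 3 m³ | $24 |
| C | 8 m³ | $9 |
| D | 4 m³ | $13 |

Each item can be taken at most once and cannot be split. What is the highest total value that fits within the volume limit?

$37

Check high-value combinations within 9 m³:
- B+D: volume 3+4=7, value 24+13=37
- A+B: volume 6+3=9, value 5+24=29
- B: volume 3, value 24
- D: volume 4, value 13
- C: volume 8, value 9
Best: $37.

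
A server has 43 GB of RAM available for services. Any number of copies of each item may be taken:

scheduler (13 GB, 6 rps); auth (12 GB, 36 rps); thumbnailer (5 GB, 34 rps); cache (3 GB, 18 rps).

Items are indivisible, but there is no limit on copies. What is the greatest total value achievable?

290 rps

Best value-per-unit is thumbnailer at 34/5; filling with it alone gives 8×34 = 272.
Optimal mix: 8×thumbnailer + 1×cache → memory 43, value 290.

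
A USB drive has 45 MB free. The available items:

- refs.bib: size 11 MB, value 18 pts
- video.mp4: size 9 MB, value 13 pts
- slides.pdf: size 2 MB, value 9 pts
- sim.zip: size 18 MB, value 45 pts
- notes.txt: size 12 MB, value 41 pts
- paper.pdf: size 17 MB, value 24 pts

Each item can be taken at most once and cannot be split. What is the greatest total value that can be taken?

Check high-value combinations within 45 MB:
- refs.bib+slides.pdf+sim.zip+notes.txt: size 11+2+18+12=43, value 18+9+45+41=113
- video.mp4+slides.pdf+sim.zip+notes.txt: size 9+2+18+12=41, value 13+9+45+41=108
- refs.bib+sim.zip+notes.txt: size 11+18+12=41, value 18+45+41=104
- video.mp4+sim.zip+notes.txt: size 9+18+12=39, value 13+45+41=99
Best: 113 pts.

113 pts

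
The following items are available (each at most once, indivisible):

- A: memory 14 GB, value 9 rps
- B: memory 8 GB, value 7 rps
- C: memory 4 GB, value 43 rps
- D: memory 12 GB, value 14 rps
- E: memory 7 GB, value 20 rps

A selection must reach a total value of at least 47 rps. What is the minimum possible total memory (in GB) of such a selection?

Subsets with value ≥ 47, sorted by total memory:
- C+E: memory 11, value 63
- B+C: memory 12, value 50
- C+D: memory 16, value 57
- A+C: memory 18, value 52
Minimum memory: 11 GB.

11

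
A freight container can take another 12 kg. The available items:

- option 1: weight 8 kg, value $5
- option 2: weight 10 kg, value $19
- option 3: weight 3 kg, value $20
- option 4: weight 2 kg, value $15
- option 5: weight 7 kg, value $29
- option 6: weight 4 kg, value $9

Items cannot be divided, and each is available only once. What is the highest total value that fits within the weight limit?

$64

Check high-value combinations within 12 kg:
- option 3+option 4+option 5: weight 3+2+7=12, value 20+15+29=64
- option 3+option 5: weight 3+7=10, value 20+29=49
- option 4+option 5: weight 2+7=9, value 15+29=44
- option 3+option 4+option 6: weight 3+2+4=9, value 20+15+9=44
- option 5+option 6: weight 7+4=11, value 29+9=38
Best: $64.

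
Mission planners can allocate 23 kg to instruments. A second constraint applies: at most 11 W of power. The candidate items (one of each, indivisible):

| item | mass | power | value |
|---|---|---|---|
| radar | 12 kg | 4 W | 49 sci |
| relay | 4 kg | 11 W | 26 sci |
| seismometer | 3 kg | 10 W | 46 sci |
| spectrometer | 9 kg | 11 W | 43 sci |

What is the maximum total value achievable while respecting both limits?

49 sci

Feasible sets respecting both limits:
- radar: mass 12, power 4, value 49
- seismometer: mass 3, power 10, value 46
- spectrometer: mass 9, power 11, value 43
- relay: mass 4, power 11, value 26
Best: 49 sci.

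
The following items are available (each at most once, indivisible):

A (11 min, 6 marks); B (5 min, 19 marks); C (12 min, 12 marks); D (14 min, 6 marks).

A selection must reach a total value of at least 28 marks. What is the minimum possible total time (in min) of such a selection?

Subsets with value ≥ 28, sorted by total time:
- B+C: time 17, value 31
- A+B+C: time 28, value 37
- A+B+D: time 30, value 31
Minimum time: 17 min.

17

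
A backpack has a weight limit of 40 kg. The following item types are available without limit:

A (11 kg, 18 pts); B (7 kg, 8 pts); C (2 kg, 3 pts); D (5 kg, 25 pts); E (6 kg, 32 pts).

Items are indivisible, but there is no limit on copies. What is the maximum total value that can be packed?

Best value-per-unit is E at 32/6; filling with it alone gives 6×32 = 192.
Optimal mix: 2×D + 5×E → weight 40, value 210.

210 pts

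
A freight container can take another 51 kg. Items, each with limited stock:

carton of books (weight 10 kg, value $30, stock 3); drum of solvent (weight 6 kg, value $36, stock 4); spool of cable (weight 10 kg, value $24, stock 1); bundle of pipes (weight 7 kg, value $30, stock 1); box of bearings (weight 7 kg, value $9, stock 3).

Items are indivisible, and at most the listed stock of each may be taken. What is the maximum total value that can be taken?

$234

Top feasible selections:
- 2×carton of books + 4×drum of solvent + 1×bundle of pipes: weight 51, value 234
- 1×carton of books + 4×drum of solvent + 1×spool of cable + 1×bundle of pipes: weight 51, value 228
- 1×carton of books + 4×drum of solvent + 1×bundle of pipes + 1×box of bearings: weight 48, value 213
Best: $234.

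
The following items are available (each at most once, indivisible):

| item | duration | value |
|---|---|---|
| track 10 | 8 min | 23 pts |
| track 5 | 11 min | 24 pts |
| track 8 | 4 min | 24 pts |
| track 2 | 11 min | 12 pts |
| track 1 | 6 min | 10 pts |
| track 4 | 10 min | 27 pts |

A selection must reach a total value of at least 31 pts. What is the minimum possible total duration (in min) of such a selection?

Subsets with value ≥ 31, sorted by total duration:
- track 8+track 1: duration 10, value 34
- track 10+track 8: duration 12, value 47
- track 8+track 4: duration 14, value 51
- track 10+track 1: duration 14, value 33
Minimum duration: 10 min.

10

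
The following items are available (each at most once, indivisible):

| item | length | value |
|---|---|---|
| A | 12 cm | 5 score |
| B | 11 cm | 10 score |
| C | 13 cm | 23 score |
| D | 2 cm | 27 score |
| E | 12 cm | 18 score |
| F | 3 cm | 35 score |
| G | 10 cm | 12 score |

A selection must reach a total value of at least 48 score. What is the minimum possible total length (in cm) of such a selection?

5

Subsets with value ≥ 48, sorted by total length:
- D+F: length 5, value 62
- D+F+G: length 15, value 74
- E+F: length 15, value 53
Minimum length: 5 cm.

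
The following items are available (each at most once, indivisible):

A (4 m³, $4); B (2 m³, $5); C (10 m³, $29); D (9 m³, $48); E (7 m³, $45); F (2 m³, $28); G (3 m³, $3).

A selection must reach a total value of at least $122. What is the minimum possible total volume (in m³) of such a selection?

20

Subsets with value ≥ 122, sorted by total volume:
- B+D+E+F: volume 20, value 126
- D+E+F+G: volume 21, value 124
- A+D+E+F: volume 22, value 125
- B+D+E+F+G: volume 23, value 129
Minimum volume: 20 m³.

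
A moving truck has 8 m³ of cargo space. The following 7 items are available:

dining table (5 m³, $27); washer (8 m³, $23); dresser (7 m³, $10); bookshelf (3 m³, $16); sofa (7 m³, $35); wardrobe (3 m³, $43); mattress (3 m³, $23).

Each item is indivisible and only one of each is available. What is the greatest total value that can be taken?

$70

Check high-value combinations within 8 m³:
- dining table+wardrobe: volume 5+3=8, value 27+43=70
- wardrobe+mattress: volume 3+3=6, value 43+23=66
- bookshelf+wardrobe: volume 3+3=6, value 16+43=59
- dining table+mattress: volume 5+3=8, value 27+23=50
- wardrobe: volume 3, value 43
Best: $70.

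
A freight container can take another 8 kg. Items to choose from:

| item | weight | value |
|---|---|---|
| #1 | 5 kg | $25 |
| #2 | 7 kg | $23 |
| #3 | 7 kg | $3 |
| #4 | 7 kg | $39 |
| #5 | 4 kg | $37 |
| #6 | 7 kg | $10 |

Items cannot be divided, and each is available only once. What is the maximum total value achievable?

$39

This is a 0/1 knapsack; check combinations near the capacity.
- #4: weight 7, value 39
- #5: weight 4, value 37
- #1: weight 5, value 25
- #2: weight 7, value 23
Best: $39.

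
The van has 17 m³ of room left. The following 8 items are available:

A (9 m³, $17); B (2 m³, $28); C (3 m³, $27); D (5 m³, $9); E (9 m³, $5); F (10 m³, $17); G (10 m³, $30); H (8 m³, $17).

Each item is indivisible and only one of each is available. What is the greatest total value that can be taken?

$85

Check high-value combinations within 17 m³:
- B+C+G: volume 2+3+10=15, value 28+27+30=85
- B+C+H: volume 2+3+8=13, value 28+27+17=72
- A+B+C: volume 9+2+3=14, value 17+28+27=72
- B+C+F: volume 2+3+10=15, value 28+27+17=72
- B+D+G: volume 2+5+10=17, value 28+9+30=67
Best: $85.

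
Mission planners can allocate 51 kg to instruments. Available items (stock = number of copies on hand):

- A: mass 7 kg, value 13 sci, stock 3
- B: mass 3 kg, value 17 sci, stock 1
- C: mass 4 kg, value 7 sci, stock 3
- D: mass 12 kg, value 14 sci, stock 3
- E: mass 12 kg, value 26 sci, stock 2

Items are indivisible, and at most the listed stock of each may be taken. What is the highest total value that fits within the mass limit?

Best selections within mass 51 and stock limits:
- 2×A + 1×B + 2×C + 2×E: mass 49, value 109
- 3×A + 1×B + 2×E: mass 48, value 108
Best: 109 sci.

109 sci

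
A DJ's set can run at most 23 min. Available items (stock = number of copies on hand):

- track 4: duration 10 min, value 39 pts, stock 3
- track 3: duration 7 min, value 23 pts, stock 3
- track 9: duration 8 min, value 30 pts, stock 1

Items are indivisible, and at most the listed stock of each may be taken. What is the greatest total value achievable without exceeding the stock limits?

Best selections within duration 23 and stock limits:
- 2×track 4: duration 20, value 78
- 2×track 3 + 1×track 9: duration 22, value 76
- 1×track 4 + 1×track 9: duration 18, value 69
Best: 78 pts.

78 pts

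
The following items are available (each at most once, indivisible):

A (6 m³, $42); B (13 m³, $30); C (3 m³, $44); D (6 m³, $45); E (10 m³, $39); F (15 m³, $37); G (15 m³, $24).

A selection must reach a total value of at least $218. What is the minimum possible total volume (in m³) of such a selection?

53

Subsets with value ≥ 218, sorted by total volume:
- A+B+C+D+E+F: volume 53, value 237
- A+B+C+D+E+G: volume 53, value 224
- A+C+D+E+F+G: volume 55, value 231
- A+B+C+D+F+G: volume 58, value 222
Minimum volume: 53 m³.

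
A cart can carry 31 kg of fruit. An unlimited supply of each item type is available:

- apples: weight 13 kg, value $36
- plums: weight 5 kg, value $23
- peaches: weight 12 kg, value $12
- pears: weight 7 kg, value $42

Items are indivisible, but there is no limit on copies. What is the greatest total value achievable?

Best value-per-unit is pears at 42/7; filling with it alone gives 4×42 = 168.
Optimal mix: 2×plums + 3×pears → weight 31, value 172.

$172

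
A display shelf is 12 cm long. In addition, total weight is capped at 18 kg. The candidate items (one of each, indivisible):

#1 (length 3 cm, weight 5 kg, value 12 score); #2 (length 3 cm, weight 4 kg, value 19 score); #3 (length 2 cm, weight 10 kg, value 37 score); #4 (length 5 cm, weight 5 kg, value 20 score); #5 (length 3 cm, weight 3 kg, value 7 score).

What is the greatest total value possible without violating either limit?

64 score

Feasible sets respecting both limits:
- #3+#4+#5: length 10, weight 18, value 64
- #2+#3+#5: length 8, weight 17, value 63
- #3+#4: length 7, weight 15, value 57
Best: 64 score.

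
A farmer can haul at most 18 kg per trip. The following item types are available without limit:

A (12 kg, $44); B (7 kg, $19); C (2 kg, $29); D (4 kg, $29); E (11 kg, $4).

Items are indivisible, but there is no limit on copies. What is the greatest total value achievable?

$261

Best value-per-unit is C at 29/2, and filling with it alone uses weight 9×2=18. No mix of the others beats 9×29 = 261.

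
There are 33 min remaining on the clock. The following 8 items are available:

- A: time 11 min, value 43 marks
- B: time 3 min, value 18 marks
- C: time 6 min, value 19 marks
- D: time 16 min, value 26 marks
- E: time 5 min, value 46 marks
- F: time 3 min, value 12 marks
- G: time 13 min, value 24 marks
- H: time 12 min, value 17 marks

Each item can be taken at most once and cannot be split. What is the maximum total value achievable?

Check high-value combinations within 33 min:
- A+B+C+E+F: time 11+3+6+5+3=28, value 43+18+19+46+12=138
- A+B+E+G: time 11+3+5+13=32, value 43+18+46+24=131
- A+B+C+E: time 11+3+6+5=25, value 43+18+19+46=126
Best: 138 marks.

138 marks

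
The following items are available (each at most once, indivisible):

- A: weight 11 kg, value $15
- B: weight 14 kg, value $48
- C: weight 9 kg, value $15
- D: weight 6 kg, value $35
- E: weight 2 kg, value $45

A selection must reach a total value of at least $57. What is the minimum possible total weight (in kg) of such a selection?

Subsets with value ≥ 57, sorted by total weight:
- D+E: weight 8, value 80
- C+E: weight 11, value 60
- A+E: weight 13, value 60
- B+E: weight 16, value 93
Minimum weight: 8 kg.

8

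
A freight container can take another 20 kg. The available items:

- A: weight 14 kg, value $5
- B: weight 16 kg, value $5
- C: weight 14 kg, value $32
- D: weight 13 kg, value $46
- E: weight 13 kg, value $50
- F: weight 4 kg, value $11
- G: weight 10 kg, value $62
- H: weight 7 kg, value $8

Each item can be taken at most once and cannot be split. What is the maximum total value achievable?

Check high-value combinations within 20 kg:
- F+G: weight 4+10=14, value 11+62=73
- G+H: weight 10+7=17, value 62+8=70
- G: weight 10, value 62
- E+F: weight 13+4=17, value 50+11=61
Best: $73.

$73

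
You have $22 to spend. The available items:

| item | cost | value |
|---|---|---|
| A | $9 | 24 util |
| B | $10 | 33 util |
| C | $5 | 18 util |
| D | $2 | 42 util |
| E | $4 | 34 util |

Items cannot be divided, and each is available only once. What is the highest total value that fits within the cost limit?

127 util

Check high-value combinations within $22:
- B+C+D+E: cost 10+5+2+4=21, value 33+18+42+34=127
- A+C+D+E: cost 9+5+2+4=20, value 24+18+42+34=118
- B+D+E: cost 10+2+4=16, value 33+42+34=109
- A+D+E: cost 9+2+4=15, value 24+42+34=100
- A+B+D: cost 9+10+2=21, value 24+33+42=99
Best: 127 util.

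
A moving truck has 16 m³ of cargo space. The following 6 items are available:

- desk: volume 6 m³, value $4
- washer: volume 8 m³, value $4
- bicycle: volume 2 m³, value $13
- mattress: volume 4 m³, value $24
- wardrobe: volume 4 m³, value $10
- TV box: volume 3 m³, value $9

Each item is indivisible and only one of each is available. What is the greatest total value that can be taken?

Check high-value combinations within 16 m³:
- bicycle+mattress+wardrobe+TV box: volume 2+4+4+3=13, value 13+24+10+9=56
- desk+bicycle+mattress+wardrobe: volume 6+2+4+4=16, value 4+13+24+10=51
- desk+bicycle+mattress+TV box: volume 6+2+4+3=15, value 4+13+24+9=50
- bicycle+mattress+wardrobe: volume 2+4+4=10, value 13+24+10=47
Best: $56.

$56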